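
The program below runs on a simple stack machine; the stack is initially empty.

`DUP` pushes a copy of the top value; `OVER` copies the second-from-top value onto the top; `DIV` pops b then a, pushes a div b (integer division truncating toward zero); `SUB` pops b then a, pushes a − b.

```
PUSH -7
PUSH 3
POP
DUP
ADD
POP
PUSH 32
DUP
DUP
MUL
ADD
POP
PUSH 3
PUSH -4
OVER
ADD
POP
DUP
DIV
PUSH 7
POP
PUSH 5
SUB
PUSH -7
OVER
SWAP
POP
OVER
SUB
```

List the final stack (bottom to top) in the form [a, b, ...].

[-4, 0]

PUSH -7 -> -7
PUSH 3  -> -7 3
POP     -> -7
DUP     -> -7 -7
ADD     -> -14
POP     -> (empty)
PUSH 32 -> 32
DUP     -> 32 32
DUP     -> 32 32 32
MUL     -> 32 1024
ADD     -> 1056
POP     -> (empty)
PUSH 3  -> 3
PUSH -4 -> 3 -4
OVER    -> 3 -4 3
ADD     -> 3 -1
POP     -> 3
DUP     -> 3 3
DIV     -> 1
PUSH 7  -> 1 7
POP     -> 1
PUSH 5  -> 1 5
SUB     -> -4
PUSH -7 -> -4 -7
OVER    -> -4 -7 -4
SWAP    -> -4 -4 -7
POP     -> -4 -4
OVER    -> -4 -4 -4
SUB     -> -4 0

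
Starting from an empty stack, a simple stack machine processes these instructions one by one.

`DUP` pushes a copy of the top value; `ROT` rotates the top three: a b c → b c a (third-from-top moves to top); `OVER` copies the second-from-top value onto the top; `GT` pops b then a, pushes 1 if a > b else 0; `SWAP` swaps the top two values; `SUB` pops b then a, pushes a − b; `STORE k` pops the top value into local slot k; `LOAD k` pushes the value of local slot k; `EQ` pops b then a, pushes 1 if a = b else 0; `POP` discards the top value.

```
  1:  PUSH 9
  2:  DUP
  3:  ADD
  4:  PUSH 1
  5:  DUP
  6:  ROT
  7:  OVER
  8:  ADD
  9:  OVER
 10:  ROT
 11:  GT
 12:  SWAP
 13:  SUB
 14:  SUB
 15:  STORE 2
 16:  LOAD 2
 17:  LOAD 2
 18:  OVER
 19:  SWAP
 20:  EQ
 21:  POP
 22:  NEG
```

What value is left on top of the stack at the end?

PUSH 9  : [9]
DUP     : [9, 9]
ADD     : [18]
PUSH 1  : [18, 1]
DUP     : [18, 1, 1]
ROT     : [1, 1, 18]
OVER    : [1, 1, 18, 1]
ADD     : [1, 1, 19]
OVER    : [1, 1, 19, 1]
ROT     : [1, 19, 1, 1]
GT      : [1, 19, 0]
SWAP    : [1, 0, 19]
SUB     : [1, -19]
SUB     : [20]
STORE 2 : []
LOAD 2  : [20]
LOAD 2  : [20, 20]
OVER    : [20, 20, 20]
SWAP    : [20, 20, 20]
EQ      : [20, 1]
POP     : [20]
NEG     : [-20]

-20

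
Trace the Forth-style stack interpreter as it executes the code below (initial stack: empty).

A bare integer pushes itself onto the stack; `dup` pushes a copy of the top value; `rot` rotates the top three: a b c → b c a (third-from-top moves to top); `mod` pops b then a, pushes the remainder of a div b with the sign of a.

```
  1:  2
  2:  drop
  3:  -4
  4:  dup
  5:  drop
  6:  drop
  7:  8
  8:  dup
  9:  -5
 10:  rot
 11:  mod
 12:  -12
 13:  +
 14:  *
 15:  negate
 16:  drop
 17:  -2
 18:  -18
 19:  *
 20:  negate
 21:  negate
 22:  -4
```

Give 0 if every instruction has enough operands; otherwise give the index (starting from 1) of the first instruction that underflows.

2      → [2]
drop   → []
-4     → [-4]
dup    → [-4, -4]
drop   → [-4]
drop   → []
8      → [8]
dup    → [8, 8]
-5     → [8, 8, -5]
rot    → [8, -5, 8]
mod    → [8, -5]
-12    → [8, -5, -12]
+      → [8, -17]
*      → [-136]
negate → [136]
drop   → []
-2     → [-2]
-18    → [-2, -18]
*      → [36]
negate → [-36]
negate → [36]
-4     → [36, -4]

0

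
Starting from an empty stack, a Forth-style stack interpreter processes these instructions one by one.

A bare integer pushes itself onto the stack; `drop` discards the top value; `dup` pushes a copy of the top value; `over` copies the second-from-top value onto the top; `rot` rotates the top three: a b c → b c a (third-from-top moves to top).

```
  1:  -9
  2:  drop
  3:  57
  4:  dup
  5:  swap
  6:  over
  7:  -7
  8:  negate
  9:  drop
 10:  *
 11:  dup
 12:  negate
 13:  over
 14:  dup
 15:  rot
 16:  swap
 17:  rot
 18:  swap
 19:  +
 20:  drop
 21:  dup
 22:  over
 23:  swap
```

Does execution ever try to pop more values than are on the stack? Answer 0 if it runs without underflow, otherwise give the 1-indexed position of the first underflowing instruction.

0

-9      [-9]
drop    []
57      [57]
dup     [57, 57]
swap    [57, 57]
over    [57, 57, 57]
-7      [57, 57, 57, -7]
negate  [57, 57, 57, 7]
drop    [57, 57, 57]
*       [57, 3249]
dup     [57, 3249, 3249]
negate  [57, 3249, -3249]
over    [57, 3249, -3249, 3249]
dup     [57, 3249, -3249, 3249, 3249]
rot     [57, 3249, 3249, 3249, -3249]
swap    [57, 3249, 3249, -3249, 3249]
rot     [57, 3249, -3249, 3249, 3249]
swap    [57, 3249, -3249, 3249, 3249]
+       [57, 3249, -3249, 6498]
drop    [57, 3249, -3249]
dup     [57, 3249, -3249, -3249]
over    [57, 3249, -3249, -3249, -3249]
swap    [57, 3249, -3249, -3249, -3249]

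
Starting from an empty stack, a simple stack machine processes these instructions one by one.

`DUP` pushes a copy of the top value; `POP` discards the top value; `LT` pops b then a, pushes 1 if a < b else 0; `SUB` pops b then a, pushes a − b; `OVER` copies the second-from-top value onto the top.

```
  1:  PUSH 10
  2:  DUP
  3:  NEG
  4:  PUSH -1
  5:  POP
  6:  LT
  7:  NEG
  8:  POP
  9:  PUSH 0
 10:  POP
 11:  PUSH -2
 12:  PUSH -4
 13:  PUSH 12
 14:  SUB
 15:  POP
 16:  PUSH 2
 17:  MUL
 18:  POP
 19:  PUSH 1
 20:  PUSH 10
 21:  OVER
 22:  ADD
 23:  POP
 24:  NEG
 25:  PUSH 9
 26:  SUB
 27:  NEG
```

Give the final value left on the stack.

PUSH 10 → 10
DUP     → 10 10
NEG     → 10 -10
PUSH -1 → 10 -10 -1
POP     → 10 -10
LT      → 0
NEG     → 0
POP     → (empty)
PUSH 0  → 0
POP     → (empty)
PUSH -2 → -2
PUSH -4 → -2 -4
PUSH 12 → -2 -4 12
SUB     → -2 -16
POP     → -2
PUSH 2  → -2 2
MUL     → -4
POP     → (empty)
PUSH 1  → 1
PUSH 10 → 1 10
OVER    → 1 10 1
ADD     → 1 11
POP     → 1
NEG     → -1
PUSH 9  → -1 9
SUB     → -10
NEG     → 10

10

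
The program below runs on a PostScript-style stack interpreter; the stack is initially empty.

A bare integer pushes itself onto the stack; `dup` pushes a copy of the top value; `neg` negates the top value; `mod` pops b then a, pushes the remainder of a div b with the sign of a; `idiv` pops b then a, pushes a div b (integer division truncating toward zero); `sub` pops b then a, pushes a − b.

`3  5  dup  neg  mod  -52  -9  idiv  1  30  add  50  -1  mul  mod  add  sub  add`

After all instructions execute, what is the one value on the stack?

-33

3    -> 3
5    -> 3 5
dup  -> 3 5 5
neg  -> 3 5 -5
mod  -> 3 0
-52  -> 3 0 -52
-9   -> 3 0 -52 -9
idiv -> 3 0 5
1    -> 3 0 5 1
30   -> 3 0 5 1 30
add  -> 3 0 5 31
50   -> 3 0 5 31 50
-1   -> 3 0 5 31 50 -1
mul  -> 3 0 5 31 -50
mod  -> 3 0 5 31
add  -> 3 0 36
sub  -> 3 -36
add  -> -33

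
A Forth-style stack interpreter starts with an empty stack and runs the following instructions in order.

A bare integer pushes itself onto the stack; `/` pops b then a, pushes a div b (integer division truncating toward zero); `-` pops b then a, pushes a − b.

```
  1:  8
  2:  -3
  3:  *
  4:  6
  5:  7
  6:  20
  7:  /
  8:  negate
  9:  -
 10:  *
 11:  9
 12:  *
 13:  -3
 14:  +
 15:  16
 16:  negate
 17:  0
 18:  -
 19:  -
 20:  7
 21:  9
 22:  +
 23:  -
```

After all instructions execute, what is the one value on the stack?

-1299

8      : [8]
-3     : [8, -3]
*      : [-24]
6      : [-24, 6]
7      : [-24, 6, 7]
20     : [-24, 6, 7, 20]
/      : [-24, 6, 0]
negate : [-24, 6, 0]
-      : [-24, 6]
*      : [-144]
9      : [-144, 9]
*      : [-1296]
-3     : [-1296, -3]
+      : [-1299]
16     : [-1299, 16]
negate : [-1299, -16]
0      : [-1299, -16, 0]
-      : [-1299, -16]
-      : [-1283]
7      : [-1283, 7]
9      : [-1283, 7, 9]
+      : [-1283, 16]
-      : [-1299]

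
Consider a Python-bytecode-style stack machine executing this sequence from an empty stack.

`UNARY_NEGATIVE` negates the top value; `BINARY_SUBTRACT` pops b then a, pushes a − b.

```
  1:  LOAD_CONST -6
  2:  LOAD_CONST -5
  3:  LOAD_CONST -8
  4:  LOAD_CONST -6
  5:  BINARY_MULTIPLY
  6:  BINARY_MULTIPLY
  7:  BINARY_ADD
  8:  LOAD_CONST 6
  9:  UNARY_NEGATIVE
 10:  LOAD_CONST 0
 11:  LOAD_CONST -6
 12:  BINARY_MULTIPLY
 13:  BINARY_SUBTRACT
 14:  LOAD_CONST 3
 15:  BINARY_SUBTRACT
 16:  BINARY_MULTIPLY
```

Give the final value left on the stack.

2214

LOAD_CONST -6   → [-6]
LOAD_CONST -5   → [-6, -5]
LOAD_CONST -8   → [-6, -5, -8]
LOAD_CONST -6   → [-6, -5, -8, -6]
BINARY_MULTIPLY → [-6, -5, 48]
BINARY_MULTIPLY → [-6, -240]
BINARY_ADD      → [-246]
LOAD_CONST 6    → [-246, 6]
UNARY_NEGATIVE  → [-246, -6]
LOAD_CONST 0    → [-246, -6, 0]
LOAD_CONST -6   → [-246, -6, 0, -6]
BINARY_MULTIPLY → [-246, -6, 0]
BINARY_SUBTRACT → [-246, -6]
LOAD_CONST 3    → [-246, -6, 3]
BINARY_SUBTRACT → [-246, -9]
BINARY_MULTIPLY → [2214]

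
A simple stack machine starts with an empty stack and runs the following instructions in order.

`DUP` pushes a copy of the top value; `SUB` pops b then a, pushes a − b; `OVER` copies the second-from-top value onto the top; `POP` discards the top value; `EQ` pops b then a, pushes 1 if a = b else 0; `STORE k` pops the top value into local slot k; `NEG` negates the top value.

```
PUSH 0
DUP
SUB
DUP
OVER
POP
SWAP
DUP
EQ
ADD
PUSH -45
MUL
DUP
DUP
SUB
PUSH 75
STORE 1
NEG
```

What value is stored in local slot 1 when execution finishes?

75

PUSH 0   : 0
DUP      : 0 0
SUB      : 0
DUP      : 0 0
OVER     : 0 0 0
POP      : 0 0
SWAP     : 0 0
DUP      : 0 0 0
EQ       : 0 1
ADD      : 1
PUSH -45 : 1 -45
MUL      : -45
DUP      : -45 -45
DUP      : -45 -45 -45
SUB      : -45 0
PUSH 75  : -45 0 75
STORE 1  : -45 0
NEG      : -45 0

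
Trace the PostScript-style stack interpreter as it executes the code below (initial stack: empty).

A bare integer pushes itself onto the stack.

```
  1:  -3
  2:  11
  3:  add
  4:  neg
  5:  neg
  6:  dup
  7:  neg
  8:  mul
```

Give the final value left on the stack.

-64

-3  -> -3
11  -> -3 11
add -> 8
neg -> -8
neg -> 8
dup -> 8 8
neg -> 8 -8
mul -> -64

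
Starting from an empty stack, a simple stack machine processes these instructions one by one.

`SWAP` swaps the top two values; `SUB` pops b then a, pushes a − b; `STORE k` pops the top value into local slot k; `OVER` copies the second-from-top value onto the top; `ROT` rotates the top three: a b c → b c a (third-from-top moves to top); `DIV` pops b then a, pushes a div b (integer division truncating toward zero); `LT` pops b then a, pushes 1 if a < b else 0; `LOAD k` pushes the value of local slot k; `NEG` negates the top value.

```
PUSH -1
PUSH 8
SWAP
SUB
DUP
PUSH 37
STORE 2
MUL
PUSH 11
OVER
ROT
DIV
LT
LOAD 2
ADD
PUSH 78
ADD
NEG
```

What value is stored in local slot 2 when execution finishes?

37

PUSH -1  -1
PUSH 8   -1 8
SWAP     8 -1
SUB      9
DUP      9 9
PUSH 37  9 9 37
STORE 2  9 9
MUL      81
PUSH 11  81 11
OVER     81 11 81
ROT      11 81 81
DIV      11 1
LT       0
LOAD 2   0 37
ADD      37
PUSH 78  37 78
ADD      115
NEG      -115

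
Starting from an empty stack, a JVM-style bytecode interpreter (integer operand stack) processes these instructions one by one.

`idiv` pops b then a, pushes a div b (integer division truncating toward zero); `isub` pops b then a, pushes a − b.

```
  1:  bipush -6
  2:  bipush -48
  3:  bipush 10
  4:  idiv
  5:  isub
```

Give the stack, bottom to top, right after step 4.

[-6, -4]

bipush -6   -6
bipush -48  -6 -48
bipush 10   -6 -48 10
idiv        -6 -4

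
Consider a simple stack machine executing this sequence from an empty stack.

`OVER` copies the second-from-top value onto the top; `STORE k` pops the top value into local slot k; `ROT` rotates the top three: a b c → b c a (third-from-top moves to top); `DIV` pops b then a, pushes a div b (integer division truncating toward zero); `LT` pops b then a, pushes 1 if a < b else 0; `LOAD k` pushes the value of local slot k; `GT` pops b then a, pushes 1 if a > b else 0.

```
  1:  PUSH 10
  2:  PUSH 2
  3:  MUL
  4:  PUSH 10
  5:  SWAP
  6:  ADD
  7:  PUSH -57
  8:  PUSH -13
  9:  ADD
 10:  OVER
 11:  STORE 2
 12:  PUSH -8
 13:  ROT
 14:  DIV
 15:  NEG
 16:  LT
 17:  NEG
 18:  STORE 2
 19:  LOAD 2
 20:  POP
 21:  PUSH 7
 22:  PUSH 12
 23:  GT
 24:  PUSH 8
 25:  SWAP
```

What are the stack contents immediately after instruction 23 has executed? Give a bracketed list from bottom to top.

[0]

PUSH 10  : [10]
PUSH 2   : [10, 2]
MUL      : [20]
PUSH 10  : [20, 10]
SWAP     : [10, 20]
ADD      : [30]
PUSH -57 : [30, -57]
PUSH -13 : [30, -57, -13]
ADD      : [30, -70]
OVER     : [30, -70, 30]
STORE 2  : [30, -70]
PUSH -8  : [30, -70, -8]
ROT      : [-70, -8, 30]
DIV      : [-70, 0]
NEG      : [-70, 0]
LT       : [1]
NEG      : [-1]
STORE 2  : []
LOAD 2   : [-1]
POP      : []
PUSH 7   : [7]
PUSH 12  : [7, 12]
GT       : [0]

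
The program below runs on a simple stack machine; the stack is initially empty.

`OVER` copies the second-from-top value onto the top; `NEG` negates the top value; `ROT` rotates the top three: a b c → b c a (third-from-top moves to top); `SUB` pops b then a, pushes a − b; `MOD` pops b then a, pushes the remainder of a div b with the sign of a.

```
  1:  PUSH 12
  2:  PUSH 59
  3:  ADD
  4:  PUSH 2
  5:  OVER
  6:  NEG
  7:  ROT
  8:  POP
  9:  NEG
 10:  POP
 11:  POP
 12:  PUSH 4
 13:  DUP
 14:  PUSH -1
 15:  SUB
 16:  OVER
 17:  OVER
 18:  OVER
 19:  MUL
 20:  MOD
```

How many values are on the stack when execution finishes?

3

PUSH 12 -> 12
PUSH 59 -> 12 59
ADD     -> 71
PUSH 2  -> 71 2
OVER    -> 71 2 71
NEG     -> 71 2 -71
ROT     -> 2 -71 71
POP     -> 2 -71
NEG     -> 2 71
POP     -> 2
POP     -> (empty)
PUSH 4  -> 4
DUP     -> 4 4
PUSH -1 -> 4 4 -1
SUB     -> 4 5
OVER    -> 4 5 4
OVER    -> 4 5 4 5
OVER    -> 4 5 4 5 4
MUL     -> 4 5 4 20
MOD     -> 4 5 4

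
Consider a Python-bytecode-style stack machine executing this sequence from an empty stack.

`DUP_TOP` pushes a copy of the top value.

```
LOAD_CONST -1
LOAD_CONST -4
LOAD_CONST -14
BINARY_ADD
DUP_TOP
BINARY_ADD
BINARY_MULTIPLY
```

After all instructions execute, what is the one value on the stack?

LOAD_CONST -1    [-1]
LOAD_CONST -4    [-1, -4]
LOAD_CONST -14   [-1, -4, -14]
BINARY_ADD       [-1, -18]
DUP_TOP          [-1, -18, -18]
BINARY_ADD       [-1, -36]
BINARY_MULTIPLY  [36]

36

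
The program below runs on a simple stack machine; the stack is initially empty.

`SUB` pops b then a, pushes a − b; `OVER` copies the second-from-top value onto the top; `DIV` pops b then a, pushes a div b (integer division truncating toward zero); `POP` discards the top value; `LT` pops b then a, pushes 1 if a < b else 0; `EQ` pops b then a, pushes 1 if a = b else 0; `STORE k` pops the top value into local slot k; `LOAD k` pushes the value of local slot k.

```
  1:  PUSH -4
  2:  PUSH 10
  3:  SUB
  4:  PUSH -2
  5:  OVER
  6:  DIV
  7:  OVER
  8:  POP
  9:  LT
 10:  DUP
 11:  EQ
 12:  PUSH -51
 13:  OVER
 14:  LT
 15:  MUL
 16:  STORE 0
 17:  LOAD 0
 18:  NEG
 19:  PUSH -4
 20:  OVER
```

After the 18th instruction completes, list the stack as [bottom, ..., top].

PUSH -4  : [-4]
PUSH 10  : [-4, 10]
SUB      : [-14]
PUSH -2  : [-14, -2]
OVER     : [-14, -2, -14]
DIV      : [-14, 0]
OVER     : [-14, 0, -14]
POP      : [-14, 0]
LT       : [1]
DUP      : [1, 1]
EQ       : [1]
PUSH -51 : [1, -51]
OVER     : [1, -51, 1]
LT       : [1, 1]
MUL      : [1]
STORE 0  : []
LOAD 0   : [1]
NEG      : [-1]

[-1]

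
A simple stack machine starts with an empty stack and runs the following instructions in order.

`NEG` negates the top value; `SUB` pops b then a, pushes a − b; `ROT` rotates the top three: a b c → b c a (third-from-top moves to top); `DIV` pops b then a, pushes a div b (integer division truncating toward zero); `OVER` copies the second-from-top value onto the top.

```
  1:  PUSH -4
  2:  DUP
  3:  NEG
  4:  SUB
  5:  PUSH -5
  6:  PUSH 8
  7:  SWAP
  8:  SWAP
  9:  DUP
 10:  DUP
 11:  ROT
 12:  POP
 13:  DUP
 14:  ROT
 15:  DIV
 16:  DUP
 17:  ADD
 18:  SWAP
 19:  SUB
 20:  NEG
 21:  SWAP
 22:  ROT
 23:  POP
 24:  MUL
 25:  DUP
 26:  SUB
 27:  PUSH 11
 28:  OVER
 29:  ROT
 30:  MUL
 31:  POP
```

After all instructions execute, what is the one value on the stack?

PUSH -4  [-4]
DUP      [-4, -4]
NEG      [-4, 4]
SUB      [-8]
PUSH -5  [-8, -5]
PUSH 8   [-8, -5, 8]
SWAP     [-8, 8, -5]
SWAP     [-8, -5, 8]
DUP      [-8, -5, 8, 8]
DUP      [-8, -5, 8, 8, 8]
ROT      [-8, -5, 8, 8, 8]
POP      [-8, -5, 8, 8]
DUP      [-8, -5, 8, 8, 8]
ROT      [-8, -5, 8, 8, 8]
DIV      [-8, -5, 8, 1]
DUP      [-8, -5, 8, 1, 1]
ADD      [-8, -5, 8, 2]
SWAP     [-8, -5, 2, 8]
SUB      [-8, -5, -6]
NEG      [-8, -5, 6]
SWAP     [-8, 6, -5]
ROT      [6, -5, -8]
POP      [6, -5]
MUL      [-30]
DUP      [-30, -30]
SUB      [0]
PUSH 11  [0, 11]
OVER     [0, 11, 0]
ROT      [11, 0, 0]
MUL      [11, 0]
POP      [11]

11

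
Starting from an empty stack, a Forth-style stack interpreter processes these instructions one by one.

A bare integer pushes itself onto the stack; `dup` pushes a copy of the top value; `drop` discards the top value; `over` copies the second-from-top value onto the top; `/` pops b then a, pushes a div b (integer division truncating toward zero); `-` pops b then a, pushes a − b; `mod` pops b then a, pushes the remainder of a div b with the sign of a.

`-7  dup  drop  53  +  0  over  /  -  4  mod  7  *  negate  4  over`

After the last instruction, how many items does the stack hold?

-7     : [-7]
dup    : [-7, -7]
drop   : [-7]
53     : [-7, 53]
+      : [46]
0      : [46, 0]
over   : [46, 0, 46]
/      : [46, 0]
-      : [46]
4      : [46, 4]
mod    : [2]
7      : [2, 7]
*      : [14]
negate : [-14]
4      : [-14, 4]
over   : [-14, 4, -14]

3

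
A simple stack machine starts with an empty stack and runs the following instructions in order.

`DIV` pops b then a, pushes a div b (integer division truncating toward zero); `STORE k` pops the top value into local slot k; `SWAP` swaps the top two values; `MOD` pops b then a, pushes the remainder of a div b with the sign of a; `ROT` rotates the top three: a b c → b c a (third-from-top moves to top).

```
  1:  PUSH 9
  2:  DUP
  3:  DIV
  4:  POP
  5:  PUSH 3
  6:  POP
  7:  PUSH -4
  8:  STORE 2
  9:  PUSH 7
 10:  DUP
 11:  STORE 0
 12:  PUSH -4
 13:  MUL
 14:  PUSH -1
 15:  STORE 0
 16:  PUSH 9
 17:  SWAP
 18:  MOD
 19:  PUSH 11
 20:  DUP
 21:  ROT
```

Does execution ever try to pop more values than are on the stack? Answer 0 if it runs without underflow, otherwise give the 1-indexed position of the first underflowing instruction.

PUSH 9  → 9
DUP     → 9 9
DIV     → 1
POP     → (empty)
PUSH 3  → 3
POP     → (empty)
PUSH -4 → -4
STORE 2 → (empty)
PUSH 7  → 7
DUP     → 7 7
STORE 0 → 7
PUSH -4 → 7 -4
MUL     → -28
PUSH -1 → -28 -1
STORE 0 → -28
PUSH 9  → -28 9
SWAP    → 9 -28
MOD     → 9
PUSH 11 → 9 11
DUP     → 9 11 11
ROT     → 11 11 9

0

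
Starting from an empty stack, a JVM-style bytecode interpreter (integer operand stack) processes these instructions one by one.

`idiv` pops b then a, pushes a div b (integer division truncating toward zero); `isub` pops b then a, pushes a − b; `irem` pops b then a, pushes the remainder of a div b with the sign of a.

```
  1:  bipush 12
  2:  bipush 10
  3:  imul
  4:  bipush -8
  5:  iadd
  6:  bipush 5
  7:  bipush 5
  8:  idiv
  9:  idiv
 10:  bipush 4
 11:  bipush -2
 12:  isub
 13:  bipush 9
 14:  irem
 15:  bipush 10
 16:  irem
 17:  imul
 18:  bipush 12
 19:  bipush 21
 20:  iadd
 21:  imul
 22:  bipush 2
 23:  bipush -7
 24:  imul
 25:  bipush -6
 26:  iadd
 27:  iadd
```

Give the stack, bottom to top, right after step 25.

bipush 12 → [12]
bipush 10 → [12, 10]
imul      → [120]
bipush -8 → [120, -8]
iadd      → [112]
bipush 5  → [112, 5]
bipush 5  → [112, 5, 5]
idiv      → [112, 1]
idiv      → [112]
bipush 4  → [112, 4]
bipush -2 → [112, 4, -2]
isub      → [112, 6]
bipush 9  → [112, 6, 9]
irem      → [112, 6]
bipush 10 → [112, 6, 10]
irem      → [112, 6]
imul      → [672]
bipush 12 → [672, 12]
bipush 21 → [672, 12, 21]
iadd      → [672, 33]
imul      → [22176]
bipush 2  → [22176, 2]
bipush -7 → [22176, 2, -7]
imul      → [22176, -14]
bipush -6 → [22176, -14, -6]

[22176, -14, -6]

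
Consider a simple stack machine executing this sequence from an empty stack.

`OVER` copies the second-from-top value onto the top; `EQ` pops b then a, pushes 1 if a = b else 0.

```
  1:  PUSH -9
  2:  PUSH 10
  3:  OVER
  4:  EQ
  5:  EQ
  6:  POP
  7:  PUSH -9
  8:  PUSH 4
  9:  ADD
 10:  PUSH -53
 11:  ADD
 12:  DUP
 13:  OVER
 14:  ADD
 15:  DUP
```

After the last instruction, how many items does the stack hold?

3

PUSH -9  : [-9]
PUSH 10  : [-9, 10]
OVER     : [-9, 10, -9]
EQ       : [-9, 0]
EQ       : [0]
POP      : []
PUSH -9  : [-9]
PUSH 4   : [-9, 4]
ADD      : [-5]
PUSH -53 : [-5, -53]
ADD      : [-58]
DUP      : [-58, -58]
OVER     : [-58, -58, -58]
ADD      : [-58, -116]
DUP      : [-58, -116, -116]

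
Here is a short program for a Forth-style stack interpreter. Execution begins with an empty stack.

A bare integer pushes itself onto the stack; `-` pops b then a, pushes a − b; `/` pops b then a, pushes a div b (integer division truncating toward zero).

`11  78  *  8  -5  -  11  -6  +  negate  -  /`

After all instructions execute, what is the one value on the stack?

11     : [11]
78     : [11, 78]
*      : [858]
8      : [858, 8]
-5     : [858, 8, -5]
-      : [858, 13]
11     : [858, 13, 11]
-6     : [858, 13, 11, -6]
+      : [858, 13, 5]
negate : [858, 13, -5]
-      : [858, 18]
/      : [47]

47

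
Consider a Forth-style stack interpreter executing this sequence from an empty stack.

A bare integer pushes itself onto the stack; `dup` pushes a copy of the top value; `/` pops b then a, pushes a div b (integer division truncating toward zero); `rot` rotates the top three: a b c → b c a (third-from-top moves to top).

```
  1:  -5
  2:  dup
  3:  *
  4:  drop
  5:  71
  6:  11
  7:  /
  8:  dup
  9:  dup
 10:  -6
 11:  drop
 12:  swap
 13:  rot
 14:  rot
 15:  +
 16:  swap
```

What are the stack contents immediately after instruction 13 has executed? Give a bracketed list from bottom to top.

-5    [-5]
dup   [-5, -5]
*     [25]
drop  []
71    [71]
11    [71, 11]
/     [6]
dup   [6, 6]
dup   [6, 6, 6]
-6    [6, 6, 6, -6]
drop  [6, 6, 6]
swap  [6, 6, 6]
rot   [6, 6, 6]

[6, 6, 6]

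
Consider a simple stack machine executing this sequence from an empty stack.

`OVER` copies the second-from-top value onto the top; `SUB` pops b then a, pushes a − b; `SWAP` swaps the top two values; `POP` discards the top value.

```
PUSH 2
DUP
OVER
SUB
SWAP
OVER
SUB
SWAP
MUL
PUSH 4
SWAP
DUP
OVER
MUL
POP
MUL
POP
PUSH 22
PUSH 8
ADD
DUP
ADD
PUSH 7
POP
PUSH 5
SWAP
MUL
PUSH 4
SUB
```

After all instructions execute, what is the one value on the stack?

PUSH 2  : 2
DUP     : 2 2
OVER    : 2 2 2
SUB     : 2 0
SWAP    : 0 2
OVER    : 0 2 0
SUB     : 0 2
SWAP    : 2 0
MUL     : 0
PUSH 4  : 0 4
SWAP    : 4 0
DUP     : 4 0 0
OVER    : 4 0 0 0
MUL     : 4 0 0
POP     : 4 0
MUL     : 0
POP     : (empty)
PUSH 22 : 22
PUSH 8  : 22 8
ADD     : 30
DUP     : 30 30
ADD     : 60
PUSH 7  : 60 7
POP     : 60
PUSH 5  : 60 5
SWAP    : 5 60
MUL     : 300
PUSH 4  : 300 4
SUB     : 296

296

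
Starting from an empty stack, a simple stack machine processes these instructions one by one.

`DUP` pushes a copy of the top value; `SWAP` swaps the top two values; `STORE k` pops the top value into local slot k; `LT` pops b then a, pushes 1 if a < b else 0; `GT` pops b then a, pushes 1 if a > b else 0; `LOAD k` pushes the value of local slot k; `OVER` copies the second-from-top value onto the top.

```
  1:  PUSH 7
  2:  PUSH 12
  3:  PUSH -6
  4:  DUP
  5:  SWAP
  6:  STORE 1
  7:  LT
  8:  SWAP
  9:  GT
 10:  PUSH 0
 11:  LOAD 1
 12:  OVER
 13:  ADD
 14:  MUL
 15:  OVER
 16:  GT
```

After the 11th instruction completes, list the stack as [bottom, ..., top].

PUSH 7  -> [7]
PUSH 12 -> [7, 12]
PUSH -6 -> [7, 12, -6]
DUP     -> [7, 12, -6, -6]
SWAP    -> [7, 12, -6, -6]
STORE 1 -> [7, 12, -6]
LT      -> [7, 0]
SWAP    -> [0, 7]
GT      -> [0]
PUSH 0  -> [0, 0]
LOAD 1  -> [0, 0, -6]

[0, 0, -6]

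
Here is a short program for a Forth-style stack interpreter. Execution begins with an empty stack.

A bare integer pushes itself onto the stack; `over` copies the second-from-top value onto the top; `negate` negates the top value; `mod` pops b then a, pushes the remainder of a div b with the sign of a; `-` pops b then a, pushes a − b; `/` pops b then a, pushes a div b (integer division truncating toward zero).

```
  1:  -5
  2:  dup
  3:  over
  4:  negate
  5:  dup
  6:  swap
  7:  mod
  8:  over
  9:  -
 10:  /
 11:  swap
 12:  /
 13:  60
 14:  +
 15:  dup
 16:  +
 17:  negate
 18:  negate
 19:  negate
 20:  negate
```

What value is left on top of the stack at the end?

-5     → -5
dup    → -5 -5
over   → -5 -5 -5
negate → -5 -5 5
dup    → -5 -5 5 5
swap   → -5 -5 5 5
mod    → -5 -5 0
over   → -5 -5 0 -5
-      → -5 -5 5
/      → -5 -1
swap   → -1 -5
/      → 0
60     → 0 60
+      → 60
dup    → 60 60
+      → 120
negate → -120
negate → 120
negate → -120
negate → 120

120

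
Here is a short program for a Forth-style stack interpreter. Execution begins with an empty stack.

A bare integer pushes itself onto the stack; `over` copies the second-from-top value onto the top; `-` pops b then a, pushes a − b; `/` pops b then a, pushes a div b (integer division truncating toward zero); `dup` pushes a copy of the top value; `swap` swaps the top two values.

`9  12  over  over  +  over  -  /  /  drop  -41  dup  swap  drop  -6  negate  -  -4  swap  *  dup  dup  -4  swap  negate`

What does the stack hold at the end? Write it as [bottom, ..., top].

[188, 188, -4, -188]

9      -> [9]
12     -> [9, 12]
over   -> [9, 12, 9]
over   -> [9, 12, 9, 12]
+      -> [9, 12, 21]
over   -> [9, 12, 21, 12]
-      -> [9, 12, 9]
/      -> [9, 1]
/      -> [9]
drop   -> []
-41    -> [-41]
dup    -> [-41, -41]
swap   -> [-41, -41]
drop   -> [-41]
-6     -> [-41, -6]
negate -> [-41, 6]
-      -> [-47]
-4     -> [-47, -4]
swap   -> [-4, -47]
*      -> [188]
dup    -> [188, 188]
dup    -> [188, 188, 188]
-4     -> [188, 188, 188, -4]
swap   -> [188, 188, -4, 188]
negate -> [188, 188, -4, -188]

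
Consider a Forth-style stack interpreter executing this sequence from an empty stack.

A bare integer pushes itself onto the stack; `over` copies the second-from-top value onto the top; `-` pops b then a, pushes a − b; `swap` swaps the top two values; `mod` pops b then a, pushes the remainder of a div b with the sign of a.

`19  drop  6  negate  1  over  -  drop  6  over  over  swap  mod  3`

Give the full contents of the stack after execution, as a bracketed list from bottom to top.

[-6, 6, 0, 3]

19     : [19]
drop   : []
6      : [6]
negate : [-6]
1      : [-6, 1]
over   : [-6, 1, -6]
-      : [-6, 7]
drop   : [-6]
6      : [-6, 6]
over   : [-6, 6, -6]
over   : [-6, 6, -6, 6]
swap   : [-6, 6, 6, -6]
mod    : [-6, 6, 0]
3      : [-6, 6, 0, 3]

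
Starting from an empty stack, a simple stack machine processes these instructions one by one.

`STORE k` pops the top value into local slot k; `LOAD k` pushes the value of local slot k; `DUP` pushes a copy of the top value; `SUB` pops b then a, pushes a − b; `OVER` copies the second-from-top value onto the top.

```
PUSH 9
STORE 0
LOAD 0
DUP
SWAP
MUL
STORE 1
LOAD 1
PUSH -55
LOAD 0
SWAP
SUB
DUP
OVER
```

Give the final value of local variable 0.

9

PUSH 9   : [9]
STORE 0  : []
LOAD 0   : [9]
DUP      : [9, 9]
SWAP     : [9, 9]
MUL      : [81]
STORE 1  : []
LOAD 1   : [81]
PUSH -55 : [81, -55]
LOAD 0   : [81, -55, 9]
SWAP     : [81, 9, -55]
SUB      : [81, 64]
DUP      : [81, 64, 64]
OVER     : [81, 64, 64, 64]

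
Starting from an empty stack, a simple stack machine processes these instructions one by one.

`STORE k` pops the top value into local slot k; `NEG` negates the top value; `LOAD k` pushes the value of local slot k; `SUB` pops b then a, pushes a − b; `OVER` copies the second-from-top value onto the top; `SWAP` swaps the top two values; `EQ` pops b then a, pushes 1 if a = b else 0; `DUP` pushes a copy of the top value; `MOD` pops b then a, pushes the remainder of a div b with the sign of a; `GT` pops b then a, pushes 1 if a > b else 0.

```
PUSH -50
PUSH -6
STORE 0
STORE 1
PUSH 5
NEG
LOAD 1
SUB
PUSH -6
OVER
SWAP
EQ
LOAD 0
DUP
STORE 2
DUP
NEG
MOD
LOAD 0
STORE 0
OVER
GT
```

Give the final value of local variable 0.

-6

PUSH -50 -> [-50]
PUSH -6  -> [-50, -6]
STORE 0  -> [-50]
STORE 1  -> []
PUSH 5   -> [5]
NEG      -> [-5]
LOAD 1   -> [-5, -50]
SUB      -> [45]
PUSH -6  -> [45, -6]
OVER     -> [45, -6, 45]
SWAP     -> [45, 45, -6]
EQ       -> [45, 0]
LOAD 0   -> [45, 0, -6]
DUP      -> [45, 0, -6, -6]
STORE 2  -> [45, 0, -6]
DUP      -> [45, 0, -6, -6]
NEG      -> [45, 0, -6, 6]
MOD      -> [45, 0, 0]
LOAD 0   -> [45, 0, 0, -6]
STORE 0  -> [45, 0, 0]
OVER     -> [45, 0, 0, 0]
GT       -> [45, 0, 0]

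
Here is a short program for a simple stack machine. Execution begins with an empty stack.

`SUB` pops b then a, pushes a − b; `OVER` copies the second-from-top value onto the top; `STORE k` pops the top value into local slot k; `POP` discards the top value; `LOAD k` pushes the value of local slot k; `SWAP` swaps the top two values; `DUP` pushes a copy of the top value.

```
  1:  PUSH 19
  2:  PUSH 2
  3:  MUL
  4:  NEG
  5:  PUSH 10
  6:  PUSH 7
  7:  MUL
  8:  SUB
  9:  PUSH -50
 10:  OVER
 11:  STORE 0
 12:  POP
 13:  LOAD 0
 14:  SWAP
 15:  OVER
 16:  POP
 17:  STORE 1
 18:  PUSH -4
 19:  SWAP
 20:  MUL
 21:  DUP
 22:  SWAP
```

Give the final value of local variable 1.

PUSH 19  -> [19]
PUSH 2   -> [19, 2]
MUL      -> [38]
NEG      -> [-38]
PUSH 10  -> [-38, 10]
PUSH 7   -> [-38, 10, 7]
MUL      -> [-38, 70]
SUB      -> [-108]
PUSH -50 -> [-108, -50]
OVER     -> [-108, -50, -108]
STORE 0  -> [-108, -50]
POP      -> [-108]
LOAD 0   -> [-108, -108]
SWAP     -> [-108, -108]
OVER     -> [-108, -108, -108]
POP      -> [-108, -108]
STORE 1  -> [-108]
PUSH -4  -> [-108, -4]
SWAP     -> [-4, -108]
MUL      -> [432]
DUP      -> [432, 432]
SWAP     -> [432, 432]

-108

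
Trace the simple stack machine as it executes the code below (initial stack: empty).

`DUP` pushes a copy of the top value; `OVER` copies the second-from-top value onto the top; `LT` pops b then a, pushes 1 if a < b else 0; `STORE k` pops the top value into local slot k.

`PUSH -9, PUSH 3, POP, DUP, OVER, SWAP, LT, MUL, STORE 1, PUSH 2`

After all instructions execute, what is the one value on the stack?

2

PUSH -9  [-9]
PUSH 3   [-9, 3]
POP      [-9]
DUP      [-9, -9]
OVER     [-9, -9, -9]
SWAP     [-9, -9, -9]
LT       [-9, 0]
MUL      [0]
STORE 1  []
PUSH 2   [2]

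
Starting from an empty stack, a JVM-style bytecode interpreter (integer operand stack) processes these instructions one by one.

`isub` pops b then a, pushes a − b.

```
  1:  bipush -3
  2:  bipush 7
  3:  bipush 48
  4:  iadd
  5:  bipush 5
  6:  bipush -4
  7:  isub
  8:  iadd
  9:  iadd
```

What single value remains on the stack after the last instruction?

bipush -3 -> [-3]
bipush 7  -> [-3, 7]
bipush 48 -> [-3, 7, 48]
iadd      -> [-3, 55]
bipush 5  -> [-3, 55, 5]
bipush -4 -> [-3, 55, 5, -4]
isub      -> [-3, 55, 9]
iadd      -> [-3, 64]
iadd      -> [61]

61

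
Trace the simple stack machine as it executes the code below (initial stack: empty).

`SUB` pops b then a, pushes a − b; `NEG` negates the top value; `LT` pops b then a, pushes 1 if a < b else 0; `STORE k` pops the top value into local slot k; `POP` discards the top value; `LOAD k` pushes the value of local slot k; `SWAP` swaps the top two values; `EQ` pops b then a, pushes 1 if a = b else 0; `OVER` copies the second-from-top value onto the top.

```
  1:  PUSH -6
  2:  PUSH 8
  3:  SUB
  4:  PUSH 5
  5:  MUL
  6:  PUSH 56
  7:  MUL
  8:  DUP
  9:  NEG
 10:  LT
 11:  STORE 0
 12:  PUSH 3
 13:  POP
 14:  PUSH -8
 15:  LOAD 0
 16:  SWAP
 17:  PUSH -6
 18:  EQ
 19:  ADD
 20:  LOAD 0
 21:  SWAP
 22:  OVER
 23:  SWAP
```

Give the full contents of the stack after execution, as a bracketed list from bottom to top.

[1, 1, 1]

PUSH -6 -> [-6]
PUSH 8  -> [-6, 8]
SUB     -> [-14]
PUSH 5  -> [-14, 5]
MUL     -> [-70]
PUSH 56 -> [-70, 56]
MUL     -> [-3920]
DUP     -> [-3920, -3920]
NEG     -> [-3920, 3920]
LT      -> [1]
STORE 0 -> []
PUSH 3  -> [3]
POP     -> []
PUSH -8 -> [-8]
LOAD 0  -> [-8, 1]
SWAP    -> [1, -8]
PUSH -6 -> [1, -8, -6]
EQ      -> [1, 0]
ADD     -> [1]
LOAD 0  -> [1, 1]
SWAP    -> [1, 1]
OVER    -> [1, 1, 1]
SWAP    -> [1, 1, 1]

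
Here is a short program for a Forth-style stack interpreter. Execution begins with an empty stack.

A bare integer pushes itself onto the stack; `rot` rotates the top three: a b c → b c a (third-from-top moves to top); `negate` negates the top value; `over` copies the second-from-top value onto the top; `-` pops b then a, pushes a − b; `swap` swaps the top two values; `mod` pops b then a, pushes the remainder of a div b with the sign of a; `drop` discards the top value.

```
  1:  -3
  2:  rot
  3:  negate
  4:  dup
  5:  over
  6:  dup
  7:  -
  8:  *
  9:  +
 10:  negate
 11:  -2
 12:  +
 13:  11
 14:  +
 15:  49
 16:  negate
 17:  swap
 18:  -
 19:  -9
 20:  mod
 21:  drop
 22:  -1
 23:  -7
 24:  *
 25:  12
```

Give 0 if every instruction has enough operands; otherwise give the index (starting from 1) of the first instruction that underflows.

-3 → [-3]
rot  — needs 3 operands, stack has 1 → underflow

2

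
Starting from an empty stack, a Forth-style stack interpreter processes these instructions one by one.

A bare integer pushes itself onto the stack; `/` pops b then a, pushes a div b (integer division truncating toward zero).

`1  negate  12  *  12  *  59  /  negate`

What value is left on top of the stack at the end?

2

1      -> 1
negate -> -1
12     -> -1 12
*      -> -12
12     -> -12 12
*      -> -144
59     -> -144 59
/      -> -2
negate -> 2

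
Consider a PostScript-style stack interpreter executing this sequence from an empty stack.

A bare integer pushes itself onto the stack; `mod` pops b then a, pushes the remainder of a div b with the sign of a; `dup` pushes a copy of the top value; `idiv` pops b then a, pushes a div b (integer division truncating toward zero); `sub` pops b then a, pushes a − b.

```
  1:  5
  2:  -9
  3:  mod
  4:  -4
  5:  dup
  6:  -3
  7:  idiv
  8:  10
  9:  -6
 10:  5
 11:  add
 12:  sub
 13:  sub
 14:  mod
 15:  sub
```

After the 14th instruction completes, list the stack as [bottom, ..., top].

5    -> [5]
-9   -> [5, -9]
mod  -> [5]
-4   -> [5, -4]
dup  -> [5, -4, -4]
-3   -> [5, -4, -4, -3]
idiv -> [5, -4, 1]
10   -> [5, -4, 1, 10]
-6   -> [5, -4, 1, 10, -6]
5    -> [5, -4, 1, 10, -6, 5]
add  -> [5, -4, 1, 10, -1]
sub  -> [5, -4, 1, 11]
sub  -> [5, -4, -10]
mod  -> [5, -4]

[5, -4]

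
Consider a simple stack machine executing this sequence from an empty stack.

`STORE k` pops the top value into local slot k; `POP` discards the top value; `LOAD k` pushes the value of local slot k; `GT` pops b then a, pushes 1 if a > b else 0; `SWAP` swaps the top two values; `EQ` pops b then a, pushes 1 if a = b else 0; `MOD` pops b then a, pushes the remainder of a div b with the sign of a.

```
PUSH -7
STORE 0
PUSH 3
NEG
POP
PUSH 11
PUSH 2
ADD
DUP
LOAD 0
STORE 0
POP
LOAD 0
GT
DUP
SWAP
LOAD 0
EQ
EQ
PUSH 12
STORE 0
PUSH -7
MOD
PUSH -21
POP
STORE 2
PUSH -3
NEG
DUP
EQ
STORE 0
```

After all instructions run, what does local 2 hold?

0

PUSH -7  → [-7]
STORE 0  → []
PUSH 3   → [3]
NEG      → [-3]
POP      → []
PUSH 11  → [11]
PUSH 2   → [11, 2]
ADD      → [13]
DUP      → [13, 13]
LOAD 0   → [13, 13, -7]
STORE 0  → [13, 13]
POP      → [13]
LOAD 0   → [13, -7]
GT       → [1]
DUP      → [1, 1]
SWAP     → [1, 1]
LOAD 0   → [1, 1, -7]
EQ       → [1, 0]
EQ       → [0]
PUSH 12  → [0, 12]
STORE 0  → [0]
PUSH -7  → [0, -7]
MOD      → [0]
PUSH -21 → [0, -21]
POP      → [0]
STORE 2  → []
PUSH -3  → [-3]
NEG      → [3]
DUP      → [3, 3]
EQ       → [1]
STORE 0  → []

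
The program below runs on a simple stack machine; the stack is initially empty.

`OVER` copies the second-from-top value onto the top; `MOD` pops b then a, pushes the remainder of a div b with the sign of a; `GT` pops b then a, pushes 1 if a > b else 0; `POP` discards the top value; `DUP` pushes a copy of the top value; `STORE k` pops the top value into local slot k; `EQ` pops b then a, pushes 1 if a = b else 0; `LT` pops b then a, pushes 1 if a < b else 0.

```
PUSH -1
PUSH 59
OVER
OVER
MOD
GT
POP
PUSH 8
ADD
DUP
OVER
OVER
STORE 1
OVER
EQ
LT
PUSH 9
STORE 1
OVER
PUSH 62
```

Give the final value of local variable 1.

PUSH -1 : -1
PUSH 59 : -1 59
OVER    : -1 59 -1
OVER    : -1 59 -1 59
MOD     : -1 59 -1
GT      : -1 1
POP     : -1
PUSH 8  : -1 8
ADD     : 7
DUP     : 7 7
OVER    : 7 7 7
OVER    : 7 7 7 7
STORE 1 : 7 7 7
OVER    : 7 7 7 7
EQ      : 7 7 1
LT      : 7 0
PUSH 9  : 7 0 9
STORE 1 : 7 0
OVER    : 7 0 7
PUSH 62 : 7 0 7 62

9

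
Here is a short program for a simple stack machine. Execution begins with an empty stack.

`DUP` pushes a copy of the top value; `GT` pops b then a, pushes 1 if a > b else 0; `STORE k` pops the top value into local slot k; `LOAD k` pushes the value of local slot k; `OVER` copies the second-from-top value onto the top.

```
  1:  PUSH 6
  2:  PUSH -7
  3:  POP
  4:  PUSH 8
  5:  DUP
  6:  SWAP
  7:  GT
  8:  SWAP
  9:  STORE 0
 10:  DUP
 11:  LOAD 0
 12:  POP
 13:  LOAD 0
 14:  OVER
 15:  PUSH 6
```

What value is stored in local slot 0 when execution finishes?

6

PUSH 6  : [6]
PUSH -7 : [6, -7]
POP     : [6]
PUSH 8  : [6, 8]
DUP     : [6, 8, 8]
SWAP    : [6, 8, 8]
GT      : [6, 0]
SWAP    : [0, 6]
STORE 0 : [0]
DUP     : [0, 0]
LOAD 0  : [0, 0, 6]
POP     : [0, 0]
LOAD 0  : [0, 0, 6]
OVER    : [0, 0, 6, 0]
PUSH 6  : [0, 0, 6, 0, 6]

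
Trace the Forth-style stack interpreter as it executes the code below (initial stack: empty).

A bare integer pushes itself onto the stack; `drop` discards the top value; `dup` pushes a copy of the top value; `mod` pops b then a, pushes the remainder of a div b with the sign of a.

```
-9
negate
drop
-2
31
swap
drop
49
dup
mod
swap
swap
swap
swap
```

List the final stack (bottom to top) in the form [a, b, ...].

-9     → [-9]
negate → [9]
drop   → []
-2     → [-2]
31     → [-2, 31]
swap   → [31, -2]
drop   → [31]
49     → [31, 49]
dup    → [31, 49, 49]
mod    → [31, 0]
swap   → [0, 31]
swap   → [31, 0]
swap   → [0, 31]
swap   → [31, 0]

[31, 0]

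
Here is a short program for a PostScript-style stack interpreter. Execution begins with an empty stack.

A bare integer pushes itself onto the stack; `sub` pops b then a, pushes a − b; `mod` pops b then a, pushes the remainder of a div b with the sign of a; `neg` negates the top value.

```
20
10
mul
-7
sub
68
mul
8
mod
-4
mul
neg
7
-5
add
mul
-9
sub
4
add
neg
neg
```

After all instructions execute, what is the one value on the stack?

45

20  : 20
10  : 20 10
mul : 200
-7  : 200 -7
sub : 207
68  : 207 68
mul : 14076
8   : 14076 8
mod : 4
-4  : 4 -4
mul : -16
neg : 16
7   : 16 7
-5  : 16 7 -5
add : 16 2
mul : 32
-9  : 32 -9
sub : 41
4   : 41 4
add : 45
neg : -45
neg : 45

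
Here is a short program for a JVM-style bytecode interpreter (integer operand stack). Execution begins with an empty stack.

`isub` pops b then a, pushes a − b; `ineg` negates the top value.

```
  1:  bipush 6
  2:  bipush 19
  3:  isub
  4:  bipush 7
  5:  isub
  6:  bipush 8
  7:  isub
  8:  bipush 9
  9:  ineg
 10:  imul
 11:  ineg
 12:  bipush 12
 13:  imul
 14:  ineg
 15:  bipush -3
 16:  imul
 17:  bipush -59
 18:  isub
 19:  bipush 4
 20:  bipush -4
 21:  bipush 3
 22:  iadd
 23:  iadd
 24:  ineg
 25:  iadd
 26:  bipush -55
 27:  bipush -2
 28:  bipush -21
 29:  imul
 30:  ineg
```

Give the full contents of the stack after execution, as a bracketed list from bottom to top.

[-9016, -55, -42]

bipush 6   -> [6]
bipush 19  -> [6, 19]
isub       -> [-13]
bipush 7   -> [-13, 7]
isub       -> [-20]
bipush 8   -> [-20, 8]
isub       -> [-28]
bipush 9   -> [-28, 9]
ineg       -> [-28, -9]
imul       -> [252]
ineg       -> [-252]
bipush 12  -> [-252, 12]
imul       -> [-3024]
ineg       -> [3024]
bipush -3  -> [3024, -3]
imul       -> [-9072]
bipush -59 -> [-9072, -59]
isub       -> [-9013]
bipush 4   -> [-9013, 4]
bipush -4  -> [-9013, 4, -4]
bipush 3   -> [-9013, 4, -4, 3]
iadd       -> [-9013, 4, -1]
iadd       -> [-9013, 3]
ineg       -> [-9013, -3]
iadd       -> [-9016]
bipush -55 -> [-9016, -55]
bipush -2  -> [-9016, -55, -2]
bipush -21 -> [-9016, -55, -2, -21]
imul       -> [-9016, -55, 42]
ineg       -> [-9016, -55, -42]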